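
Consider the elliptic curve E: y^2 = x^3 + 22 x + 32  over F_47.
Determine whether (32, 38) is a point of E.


Check whether y^2 = x^3 + 22 x + 32 (mod 47) for (x, y) = (32, 38).
LHS: y^2 = 38^2 mod 47 = 34
RHS: x^3 + 22 x + 32 = 32^3 + 22*32 + 32 mod 47 = 40
LHS != RHS

No, not on the curve


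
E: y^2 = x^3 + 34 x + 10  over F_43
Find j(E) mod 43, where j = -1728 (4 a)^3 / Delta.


Delta = -16(4 a^3 + 27 b^2) mod 43 = 16
-1728 * (4 a)^3 = -1728 * (4*34)^3 mod 43 = 8
j = 8 * 16^(-1) mod 43 = 22

j = 22 (mod 43)


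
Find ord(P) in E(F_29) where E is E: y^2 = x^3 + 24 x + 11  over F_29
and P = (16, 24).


Compute successive multiples of P until we hit O:
  1P = (16, 24)
  2P = (1, 6)
  3P = (3, 9)
  4P = (23, 17)
  5P = (20, 9)
  6P = (27, 10)
  7P = (2, 3)
  8P = (6, 20)
  ... (continuing to 17P)
  17P = O

ord(P) = 17


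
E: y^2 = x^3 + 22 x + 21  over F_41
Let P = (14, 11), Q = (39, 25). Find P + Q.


P != Q, so use the chord formula.
s = (y2 - y1) / (x2 - x1) = (14) / (25) mod 41 = 35
x3 = s^2 - x1 - x2 mod 41 = 35^2 - 14 - 39 = 24
y3 = s (x1 - x3) - y1 mod 41 = 35 * (14 - 24) - 11 = 8

P + Q = (24, 8)


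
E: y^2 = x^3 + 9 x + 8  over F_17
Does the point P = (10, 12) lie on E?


Check whether y^2 = x^3 + 9 x + 8 (mod 17) for (x, y) = (10, 12).
LHS: y^2 = 12^2 mod 17 = 8
RHS: x^3 + 9 x + 8 = 10^3 + 9*10 + 8 mod 17 = 10
LHS != RHS

No, not on the curve


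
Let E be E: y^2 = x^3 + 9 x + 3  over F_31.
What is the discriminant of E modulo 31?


4 a^3 + 27 b^2 = 4*9^3 + 27*3^2 = 2916 + 243 = 3159
Delta = -16 * (3159) = -50544
Delta mod 31 = 17

Delta = 17 (mod 31)


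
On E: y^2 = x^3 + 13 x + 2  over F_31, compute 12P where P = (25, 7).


k = 12 = 1100_2 (binary, LSB first: 0011)
Double-and-add from P = (25, 7):
  bit 0 = 0: acc unchanged = O
  bit 1 = 0: acc unchanged = O
  bit 2 = 1: acc = O + (27, 17) = (27, 17)
  bit 3 = 1: acc = (27, 17) + (15, 10) = (24, 8)

12P = (24, 8)


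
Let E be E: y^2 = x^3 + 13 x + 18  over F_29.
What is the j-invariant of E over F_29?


Delta = -16(4 a^3 + 27 b^2) mod 29 = 28
-1728 * (4 a)^3 = -1728 * (4*13)^3 mod 29 = 18
j = 18 * 28^(-1) mod 29 = 11

j = 11 (mod 29)


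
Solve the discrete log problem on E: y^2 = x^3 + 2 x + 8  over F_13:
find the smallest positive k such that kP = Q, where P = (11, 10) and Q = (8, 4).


Enumerate multiples of P until we hit Q = (8, 4):
  1P = (11, 10)
  2P = (8, 9)
  3P = (10, 12)
  4P = (9, 12)
  5P = (7, 12)
  6P = (5, 0)
  7P = (7, 1)
  8P = (9, 1)
  9P = (10, 1)
  10P = (8, 4)
Match found at i = 10.

k = 10


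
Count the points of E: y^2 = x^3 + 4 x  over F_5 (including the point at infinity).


For each x in F_5, count y with y^2 = x^3 + 4 x + 0 mod 5:
  x = 0: RHS = 0, y in [0]  -> 1 point(s)
  x = 1: RHS = 0, y in [0]  -> 1 point(s)
  x = 2: RHS = 1, y in [1, 4]  -> 2 point(s)
  x = 3: RHS = 4, y in [2, 3]  -> 2 point(s)
  x = 4: RHS = 0, y in [0]  -> 1 point(s)
Affine points: 7. Add the point at infinity: total = 8.

#E(F_5) = 8


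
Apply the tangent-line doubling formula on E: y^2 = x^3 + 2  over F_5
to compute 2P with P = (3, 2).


Doubling: s = (3 x1^2 + a) / (2 y1)
s = (3*3^2 + 0) / (2*2) mod 5 = 3
x3 = s^2 - 2 x1 mod 5 = 3^2 - 2*3 = 3
y3 = s (x1 - x3) - y1 mod 5 = 3 * (3 - 3) - 2 = 3

2P = (3, 3)


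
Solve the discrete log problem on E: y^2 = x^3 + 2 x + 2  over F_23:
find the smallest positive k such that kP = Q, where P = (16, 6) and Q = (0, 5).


Enumerate multiples of P until we hit Q = (0, 5):
  1P = (16, 6)
  2P = (15, 16)
  3P = (0, 18)
  4P = (9, 6)
  5P = (21, 17)
  6P = (12, 12)
  7P = (3, 9)
  8P = (8, 1)
  9P = (17, 2)
  10P = (6, 0)
  11P = (17, 21)
  12P = (8, 22)
  13P = (3, 14)
  14P = (12, 11)
  15P = (21, 6)
  16P = (9, 17)
  17P = (0, 5)
Match found at i = 17.

k = 17


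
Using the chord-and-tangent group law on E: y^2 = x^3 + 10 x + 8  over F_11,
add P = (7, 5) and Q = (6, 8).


P != Q, so use the chord formula.
s = (y2 - y1) / (x2 - x1) = (3) / (10) mod 11 = 8
x3 = s^2 - x1 - x2 mod 11 = 8^2 - 7 - 6 = 7
y3 = s (x1 - x3) - y1 mod 11 = 8 * (7 - 7) - 5 = 6

P + Q = (7, 6)


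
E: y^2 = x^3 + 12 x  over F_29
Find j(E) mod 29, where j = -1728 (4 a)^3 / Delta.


Delta = -16(4 a^3 + 27 b^2) mod 29 = 14
-1728 * (4 a)^3 = -1728 * (4*12)^3 mod 29 = 6
j = 6 * 14^(-1) mod 29 = 17

j = 17 (mod 29)


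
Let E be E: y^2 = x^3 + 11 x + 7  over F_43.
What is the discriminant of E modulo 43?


4 a^3 + 27 b^2 = 4*11^3 + 27*7^2 = 5324 + 1323 = 6647
Delta = -16 * (6647) = -106352
Delta mod 43 = 30

Delta = 30 (mod 43)


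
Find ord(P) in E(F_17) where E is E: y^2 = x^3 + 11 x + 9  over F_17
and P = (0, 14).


Compute successive multiples of P until we hit O:
  1P = (0, 14)
  2P = (1, 2)
  3P = (7, 2)
  4P = (6, 6)
  5P = (9, 15)
  6P = (12, 13)
  7P = (3, 16)
  8P = (5, 11)
  ... (continuing to 24P)
  24P = O

ord(P) = 24


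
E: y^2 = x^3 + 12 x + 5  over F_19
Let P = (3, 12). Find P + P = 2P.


Doubling: s = (3 x1^2 + a) / (2 y1)
s = (3*3^2 + 12) / (2*12) mod 19 = 4
x3 = s^2 - 2 x1 mod 19 = 4^2 - 2*3 = 10
y3 = s (x1 - x3) - y1 mod 19 = 4 * (3 - 10) - 12 = 17

2P = (10, 17)


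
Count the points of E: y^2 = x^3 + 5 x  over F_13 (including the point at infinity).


For each x in F_13, count y with y^2 = x^3 + 5 x + 0 mod 13:
  x = 0: RHS = 0, y in [0]  -> 1 point(s)
  x = 3: RHS = 3, y in [4, 9]  -> 2 point(s)
  x = 6: RHS = 12, y in [5, 8]  -> 2 point(s)
  x = 7: RHS = 1, y in [1, 12]  -> 2 point(s)
  x = 10: RHS = 10, y in [6, 7]  -> 2 point(s)
Affine points: 9. Add the point at infinity: total = 10.

#E(F_13) = 10


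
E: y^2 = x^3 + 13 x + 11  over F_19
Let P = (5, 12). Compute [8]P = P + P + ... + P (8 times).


k = 8 = 1000_2 (binary, LSB first: 0001)
Double-and-add from P = (5, 12):
  bit 0 = 0: acc unchanged = O
  bit 1 = 0: acc unchanged = O
  bit 2 = 0: acc unchanged = O
  bit 3 = 1: acc = O + (0, 12) = (0, 12)

8P = (0, 12)


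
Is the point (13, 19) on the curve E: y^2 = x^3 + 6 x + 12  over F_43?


Check whether y^2 = x^3 + 6 x + 12 (mod 43) for (x, y) = (13, 19).
LHS: y^2 = 19^2 mod 43 = 17
RHS: x^3 + 6 x + 12 = 13^3 + 6*13 + 12 mod 43 = 8
LHS != RHS

No, not on the curve


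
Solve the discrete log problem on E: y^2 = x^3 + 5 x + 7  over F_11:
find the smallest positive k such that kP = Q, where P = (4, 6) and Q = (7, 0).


Enumerate multiples of P until we hit Q = (7, 0):
  1P = (4, 6)
  2P = (7, 0)
Match found at i = 2.

k = 2


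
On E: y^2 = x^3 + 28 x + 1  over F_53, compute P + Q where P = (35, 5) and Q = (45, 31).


P != Q, so use the chord formula.
s = (y2 - y1) / (x2 - x1) = (26) / (10) mod 53 = 45
x3 = s^2 - x1 - x2 mod 53 = 45^2 - 35 - 45 = 37
y3 = s (x1 - x3) - y1 mod 53 = 45 * (35 - 37) - 5 = 11

P + Q = (37, 11)


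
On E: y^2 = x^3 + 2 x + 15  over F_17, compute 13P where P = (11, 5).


k = 13 = 1101_2 (binary, LSB first: 1011)
Double-and-add from P = (11, 5):
  bit 0 = 1: acc = O + (11, 5) = (11, 5)
  bit 1 = 0: acc unchanged = (11, 5)
  bit 2 = 1: acc = (11, 5) + (4, 6) = (10, 7)
  bit 3 = 1: acc = (10, 7) + (7, 7) = (0, 10)

13P = (0, 10)


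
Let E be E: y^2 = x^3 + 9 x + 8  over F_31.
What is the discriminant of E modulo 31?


4 a^3 + 27 b^2 = 4*9^3 + 27*8^2 = 2916 + 1728 = 4644
Delta = -16 * (4644) = -74304
Delta mod 31 = 3

Delta = 3 (mod 31)


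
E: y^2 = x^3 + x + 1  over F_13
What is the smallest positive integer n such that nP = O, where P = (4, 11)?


Compute successive multiples of P until we hit O:
  1P = (4, 11)
  2P = (8, 12)
  3P = (10, 7)
  4P = (11, 11)
  5P = (11, 2)
  6P = (10, 6)
  7P = (8, 1)
  8P = (4, 2)
  ... (continuing to 9P)
  9P = O

ord(P) = 9


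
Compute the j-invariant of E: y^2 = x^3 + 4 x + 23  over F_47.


Delta = -16(4 a^3 + 27 b^2) mod 47 = 26
-1728 * (4 a)^3 = -1728 * (4*4)^3 mod 47 = 30
j = 30 * 26^(-1) mod 47 = 12

j = 12 (mod 47)


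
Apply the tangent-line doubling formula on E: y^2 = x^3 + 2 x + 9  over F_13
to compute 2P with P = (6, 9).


Doubling: s = (3 x1^2 + a) / (2 y1)
s = (3*6^2 + 2) / (2*9) mod 13 = 9
x3 = s^2 - 2 x1 mod 13 = 9^2 - 2*6 = 4
y3 = s (x1 - x3) - y1 mod 13 = 9 * (6 - 4) - 9 = 9

2P = (4, 9)


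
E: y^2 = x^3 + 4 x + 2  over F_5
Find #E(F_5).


For each x in F_5, count y with y^2 = x^3 + 4 x + 2 mod 5:
  x = 3: RHS = 1, y in [1, 4]  -> 2 point(s)
Affine points: 2. Add the point at infinity: total = 3.

#E(F_5) = 3


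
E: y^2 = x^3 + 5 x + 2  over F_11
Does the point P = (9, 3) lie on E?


Check whether y^2 = x^3 + 5 x + 2 (mod 11) for (x, y) = (9, 3).
LHS: y^2 = 3^2 mod 11 = 9
RHS: x^3 + 5 x + 2 = 9^3 + 5*9 + 2 mod 11 = 6
LHS != RHS

No, not on the curve


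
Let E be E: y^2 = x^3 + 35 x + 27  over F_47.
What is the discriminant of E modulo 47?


4 a^3 + 27 b^2 = 4*35^3 + 27*27^2 = 171500 + 19683 = 191183
Delta = -16 * (191183) = -3058928
Delta mod 47 = 20

Delta = 20 (mod 47)


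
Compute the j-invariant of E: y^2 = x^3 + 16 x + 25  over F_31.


Delta = -16(4 a^3 + 27 b^2) mod 31 = 2
-1728 * (4 a)^3 = -1728 * (4*16)^3 mod 31 = 2
j = 2 * 2^(-1) mod 31 = 1

j = 1 (mod 31)


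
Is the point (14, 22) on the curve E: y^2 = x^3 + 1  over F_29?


Check whether y^2 = x^3 + 0 x + 1 (mod 29) for (x, y) = (14, 22).
LHS: y^2 = 22^2 mod 29 = 20
RHS: x^3 + 0 x + 1 = 14^3 + 0*14 + 1 mod 29 = 19
LHS != RHS

No, not on the curve


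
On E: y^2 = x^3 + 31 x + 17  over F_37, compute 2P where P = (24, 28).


Doubling: s = (3 x1^2 + a) / (2 y1)
s = (3*24^2 + 31) / (2*28) mod 37 = 3
x3 = s^2 - 2 x1 mod 37 = 3^2 - 2*24 = 35
y3 = s (x1 - x3) - y1 mod 37 = 3 * (24 - 35) - 28 = 13

2P = (35, 13)


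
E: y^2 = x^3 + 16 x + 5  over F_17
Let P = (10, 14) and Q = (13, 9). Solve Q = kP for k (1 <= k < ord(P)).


Enumerate multiples of P until we hit Q = (13, 9):
  1P = (10, 14)
  2P = (13, 8)
  3P = (15, 13)
  4P = (7, 16)
  5P = (8, 13)
  6P = (12, 2)
  7P = (14, 10)
  8P = (11, 4)
  9P = (11, 13)
  10P = (14, 7)
  11P = (12, 15)
  12P = (8, 4)
  13P = (7, 1)
  14P = (15, 4)
  15P = (13, 9)
Match found at i = 15.

k = 15


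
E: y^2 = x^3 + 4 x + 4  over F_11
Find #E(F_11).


For each x in F_11, count y with y^2 = x^3 + 4 x + 4 mod 11:
  x = 0: RHS = 4, y in [2, 9]  -> 2 point(s)
  x = 1: RHS = 9, y in [3, 8]  -> 2 point(s)
  x = 2: RHS = 9, y in [3, 8]  -> 2 point(s)
  x = 7: RHS = 1, y in [1, 10]  -> 2 point(s)
  x = 8: RHS = 9, y in [3, 8]  -> 2 point(s)
Affine points: 10. Add the point at infinity: total = 11.

#E(F_11) = 11


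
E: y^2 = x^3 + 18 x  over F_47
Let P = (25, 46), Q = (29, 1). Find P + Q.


P != Q, so use the chord formula.
s = (y2 - y1) / (x2 - x1) = (2) / (4) mod 47 = 24
x3 = s^2 - x1 - x2 mod 47 = 24^2 - 25 - 29 = 5
y3 = s (x1 - x3) - y1 mod 47 = 24 * (25 - 5) - 46 = 11

P + Q = (5, 11)


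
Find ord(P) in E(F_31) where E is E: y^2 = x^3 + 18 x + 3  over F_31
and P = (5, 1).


Compute successive multiples of P until we hit O:
  1P = (5, 1)
  2P = (21, 30)
  3P = (21, 1)
  4P = (5, 30)
  5P = O

ord(P) = 5


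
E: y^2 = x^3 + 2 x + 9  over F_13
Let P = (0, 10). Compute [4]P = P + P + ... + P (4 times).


k = 4 = 100_2 (binary, LSB first: 001)
Double-and-add from P = (0, 10):
  bit 0 = 0: acc unchanged = O
  bit 1 = 0: acc unchanged = O
  bit 2 = 1: acc = O + (11, 6) = (11, 6)

4P = (11, 6)


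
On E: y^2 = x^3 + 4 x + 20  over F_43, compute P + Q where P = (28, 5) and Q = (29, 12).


P != Q, so use the chord formula.
s = (y2 - y1) / (x2 - x1) = (7) / (1) mod 43 = 7
x3 = s^2 - x1 - x2 mod 43 = 7^2 - 28 - 29 = 35
y3 = s (x1 - x3) - y1 mod 43 = 7 * (28 - 35) - 5 = 32

P + Q = (35, 32)


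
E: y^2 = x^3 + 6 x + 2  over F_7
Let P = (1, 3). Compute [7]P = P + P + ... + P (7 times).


k = 7 = 111_2 (binary, LSB first: 111)
Double-and-add from P = (1, 3):
  bit 0 = 1: acc = O + (1, 3) = (1, 3)
  bit 1 = 1: acc = (1, 3) + (2, 6) = (6, 3)
  bit 2 = 1: acc = (6, 3) + (0, 4) = (2, 1)

7P = (2, 1)


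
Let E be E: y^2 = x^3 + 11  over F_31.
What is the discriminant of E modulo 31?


4 a^3 + 27 b^2 = 4*0^3 + 27*11^2 = 0 + 3267 = 3267
Delta = -16 * (3267) = -52272
Delta mod 31 = 25

Delta = 25 (mod 31)


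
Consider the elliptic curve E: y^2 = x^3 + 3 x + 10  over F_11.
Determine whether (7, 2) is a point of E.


Check whether y^2 = x^3 + 3 x + 10 (mod 11) for (x, y) = (7, 2).
LHS: y^2 = 2^2 mod 11 = 4
RHS: x^3 + 3 x + 10 = 7^3 + 3*7 + 10 mod 11 = 0
LHS != RHS

No, not on the curve


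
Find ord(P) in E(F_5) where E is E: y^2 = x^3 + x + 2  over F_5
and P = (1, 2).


Compute successive multiples of P until we hit O:
  1P = (1, 2)
  2P = (4, 0)
  3P = (1, 3)
  4P = O

ord(P) = 4


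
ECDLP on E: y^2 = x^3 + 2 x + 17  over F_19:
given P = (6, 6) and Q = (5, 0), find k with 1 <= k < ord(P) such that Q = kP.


Enumerate multiples of P until we hit Q = (5, 0):
  1P = (6, 6)
  2P = (5, 0)
Match found at i = 2.

k = 2


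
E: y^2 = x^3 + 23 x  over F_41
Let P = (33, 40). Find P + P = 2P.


Doubling: s = (3 x1^2 + a) / (2 y1)
s = (3*33^2 + 23) / (2*40) mod 41 = 36
x3 = s^2 - 2 x1 mod 41 = 36^2 - 2*33 = 0
y3 = s (x1 - x3) - y1 mod 41 = 36 * (33 - 0) - 40 = 0

2P = (0, 0)


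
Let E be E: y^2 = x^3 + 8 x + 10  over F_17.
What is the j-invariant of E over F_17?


Delta = -16(4 a^3 + 27 b^2) mod 17 = 5
-1728 * (4 a)^3 = -1728 * (4*8)^3 mod 17 = 3
j = 3 * 5^(-1) mod 17 = 4

j = 4 (mod 17)


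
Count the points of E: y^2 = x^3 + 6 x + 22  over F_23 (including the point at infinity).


For each x in F_23, count y with y^2 = x^3 + 6 x + 22 mod 23:
  x = 1: RHS = 6, y in [11, 12]  -> 2 point(s)
  x = 4: RHS = 18, y in [8, 15]  -> 2 point(s)
  x = 5: RHS = 16, y in [4, 19]  -> 2 point(s)
  x = 7: RHS = 16, y in [4, 19]  -> 2 point(s)
  x = 9: RHS = 0, y in [0]  -> 1 point(s)
  x = 10: RHS = 1, y in [1, 22]  -> 2 point(s)
  x = 11: RHS = 16, y in [4, 19]  -> 2 point(s)
  x = 17: RHS = 0, y in [0]  -> 1 point(s)
  x = 19: RHS = 3, y in [7, 16]  -> 2 point(s)
  x = 20: RHS = 0, y in [0]  -> 1 point(s)
  x = 21: RHS = 2, y in [5, 18]  -> 2 point(s)
Affine points: 19. Add the point at infinity: total = 20.

#E(F_23) = 20


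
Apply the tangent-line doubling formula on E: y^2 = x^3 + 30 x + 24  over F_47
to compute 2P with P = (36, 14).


Doubling: s = (3 x1^2 + a) / (2 y1)
s = (3*36^2 + 30) / (2*14) mod 47 = 9
x3 = s^2 - 2 x1 mod 47 = 9^2 - 2*36 = 9
y3 = s (x1 - x3) - y1 mod 47 = 9 * (36 - 9) - 14 = 41

2P = (9, 41)


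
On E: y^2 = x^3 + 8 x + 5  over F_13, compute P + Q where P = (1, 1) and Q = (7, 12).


P != Q, so use the chord formula.
s = (y2 - y1) / (x2 - x1) = (11) / (6) mod 13 = 4
x3 = s^2 - x1 - x2 mod 13 = 4^2 - 1 - 7 = 8
y3 = s (x1 - x3) - y1 mod 13 = 4 * (1 - 8) - 1 = 10

P + Q = (8, 10)


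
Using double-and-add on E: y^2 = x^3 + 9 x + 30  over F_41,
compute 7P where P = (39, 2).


k = 7 = 111_2 (binary, LSB first: 111)
Double-and-add from P = (39, 2):
  bit 0 = 1: acc = O + (39, 2) = (39, 2)
  bit 1 = 1: acc = (39, 2) + (29, 30) = (12, 29)
  bit 2 = 1: acc = (12, 29) + (32, 32) = (33, 15)

7P = (33, 15)


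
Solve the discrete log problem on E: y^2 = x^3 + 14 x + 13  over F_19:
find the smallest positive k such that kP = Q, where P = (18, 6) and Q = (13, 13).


Enumerate multiples of P until we hit Q = (13, 13):
  1P = (18, 6)
  2P = (11, 15)
  3P = (6, 3)
  4P = (1, 3)
  5P = (7, 6)
  6P = (13, 13)
Match found at i = 6.

k = 6


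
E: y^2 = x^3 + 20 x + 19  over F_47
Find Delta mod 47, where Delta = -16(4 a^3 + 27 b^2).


4 a^3 + 27 b^2 = 4*20^3 + 27*19^2 = 32000 + 9747 = 41747
Delta = -16 * (41747) = -667952
Delta mod 47 = 12

Delta = 12 (mod 47)


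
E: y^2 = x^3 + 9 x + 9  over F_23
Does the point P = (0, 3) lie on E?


Check whether y^2 = x^3 + 9 x + 9 (mod 23) for (x, y) = (0, 3).
LHS: y^2 = 3^2 mod 23 = 9
RHS: x^3 + 9 x + 9 = 0^3 + 9*0 + 9 mod 23 = 9
LHS = RHS

Yes, on the curve


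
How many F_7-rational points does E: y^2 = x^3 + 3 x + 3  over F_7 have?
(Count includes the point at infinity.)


For each x in F_7, count y with y^2 = x^3 + 3 x + 3 mod 7:
  x = 1: RHS = 0, y in [0]  -> 1 point(s)
  x = 3: RHS = 4, y in [2, 5]  -> 2 point(s)
  x = 4: RHS = 2, y in [3, 4]  -> 2 point(s)
Affine points: 5. Add the point at infinity: total = 6.

#E(F_7) = 6


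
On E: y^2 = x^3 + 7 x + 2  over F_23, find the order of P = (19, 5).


Compute successive multiples of P until we hit O:
  1P = (19, 5)
  2P = (21, 7)
  3P = (7, 7)
  4P = (13, 17)
  5P = (18, 16)
  6P = (15, 20)
  7P = (16, 1)
  8P = (0, 5)
  ... (continuing to 30P)
  30P = O

ord(P) = 30


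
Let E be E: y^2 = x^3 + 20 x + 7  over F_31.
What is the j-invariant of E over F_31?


Delta = -16(4 a^3 + 27 b^2) mod 31 = 1
-1728 * (4 a)^3 = -1728 * (4*20)^3 mod 31 = 1
j = 1 * 1^(-1) mod 31 = 1

j = 1 (mod 31)


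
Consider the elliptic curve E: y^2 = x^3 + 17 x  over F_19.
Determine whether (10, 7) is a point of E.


Check whether y^2 = x^3 + 17 x + 0 (mod 19) for (x, y) = (10, 7).
LHS: y^2 = 7^2 mod 19 = 11
RHS: x^3 + 17 x + 0 = 10^3 + 17*10 + 0 mod 19 = 11
LHS = RHS

Yes, on the curve


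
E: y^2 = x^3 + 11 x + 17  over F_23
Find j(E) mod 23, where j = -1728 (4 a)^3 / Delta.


Delta = -16(4 a^3 + 27 b^2) mod 23 = 4
-1728 * (4 a)^3 = -1728 * (4*11)^3 mod 23 = 1
j = 1 * 4^(-1) mod 23 = 6

j = 6 (mod 23)


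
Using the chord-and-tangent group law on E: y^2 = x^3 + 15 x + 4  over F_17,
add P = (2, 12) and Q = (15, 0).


P != Q, so use the chord formula.
s = (y2 - y1) / (x2 - x1) = (5) / (13) mod 17 = 3
x3 = s^2 - x1 - x2 mod 17 = 3^2 - 2 - 15 = 9
y3 = s (x1 - x3) - y1 mod 17 = 3 * (2 - 9) - 12 = 1

P + Q = (9, 1)


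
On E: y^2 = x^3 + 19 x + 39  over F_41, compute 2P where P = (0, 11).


Doubling: s = (3 x1^2 + a) / (2 y1)
s = (3*0^2 + 19) / (2*11) mod 41 = 40
x3 = s^2 - 2 x1 mod 41 = 40^2 - 2*0 = 1
y3 = s (x1 - x3) - y1 mod 41 = 40 * (0 - 1) - 11 = 31

2P = (1, 31)


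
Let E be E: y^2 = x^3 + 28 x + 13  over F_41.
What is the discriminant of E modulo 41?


4 a^3 + 27 b^2 = 4*28^3 + 27*13^2 = 87808 + 4563 = 92371
Delta = -16 * (92371) = -1477936
Delta mod 41 = 32

Delta = 32 (mod 41)


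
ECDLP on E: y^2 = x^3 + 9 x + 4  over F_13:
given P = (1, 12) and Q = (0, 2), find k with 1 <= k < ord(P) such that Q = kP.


Enumerate multiples of P until we hit Q = (0, 2):
  1P = (1, 12)
  2P = (8, 4)
  3P = (0, 11)
  4P = (0, 2)
Match found at i = 4.

k = 4


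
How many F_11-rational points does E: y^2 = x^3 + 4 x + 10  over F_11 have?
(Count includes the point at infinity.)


For each x in F_11, count y with y^2 = x^3 + 4 x + 10 mod 11:
  x = 1: RHS = 4, y in [2, 9]  -> 2 point(s)
  x = 2: RHS = 4, y in [2, 9]  -> 2 point(s)
  x = 3: RHS = 5, y in [4, 7]  -> 2 point(s)
  x = 5: RHS = 1, y in [1, 10]  -> 2 point(s)
  x = 8: RHS = 4, y in [2, 9]  -> 2 point(s)
  x = 9: RHS = 5, y in [4, 7]  -> 2 point(s)
  x = 10: RHS = 5, y in [4, 7]  -> 2 point(s)
Affine points: 14. Add the point at infinity: total = 15.

#E(F_11) = 15


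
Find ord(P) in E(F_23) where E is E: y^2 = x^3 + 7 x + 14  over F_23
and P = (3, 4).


Compute successive multiples of P until we hit O:
  1P = (3, 4)
  2P = (2, 6)
  3P = (22, 11)
  4P = (14, 21)
  5P = (12, 3)
  6P = (10, 7)
  7P = (13, 18)
  8P = (20, 9)
  ... (continuing to 25P)
  25P = O

ord(P) = 25


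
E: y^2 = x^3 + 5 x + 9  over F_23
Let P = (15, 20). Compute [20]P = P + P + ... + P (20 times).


k = 20 = 10100_2 (binary, LSB first: 00101)
Double-and-add from P = (15, 20):
  bit 0 = 0: acc unchanged = O
  bit 1 = 0: acc unchanged = O
  bit 2 = 1: acc = O + (0, 20) = (0, 20)
  bit 3 = 0: acc unchanged = (0, 20)
  bit 4 = 1: acc = (0, 20) + (17, 4) = (8, 20)

20P = (8, 20)


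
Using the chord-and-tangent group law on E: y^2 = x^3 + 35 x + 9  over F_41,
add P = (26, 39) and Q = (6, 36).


P != Q, so use the chord formula.
s = (y2 - y1) / (x2 - x1) = (38) / (21) mod 41 = 35
x3 = s^2 - x1 - x2 mod 41 = 35^2 - 26 - 6 = 4
y3 = s (x1 - x3) - y1 mod 41 = 35 * (26 - 4) - 39 = 34

P + Q = (4, 34)


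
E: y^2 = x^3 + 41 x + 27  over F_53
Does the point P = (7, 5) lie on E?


Check whether y^2 = x^3 + 41 x + 27 (mod 53) for (x, y) = (7, 5).
LHS: y^2 = 5^2 mod 53 = 25
RHS: x^3 + 41 x + 27 = 7^3 + 41*7 + 27 mod 53 = 21
LHS != RHS

No, not on the curve


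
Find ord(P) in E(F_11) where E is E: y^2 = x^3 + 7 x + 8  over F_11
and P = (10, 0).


Compute successive multiples of P until we hit O:
  1P = (10, 0)
  2P = O

ord(P) = 2


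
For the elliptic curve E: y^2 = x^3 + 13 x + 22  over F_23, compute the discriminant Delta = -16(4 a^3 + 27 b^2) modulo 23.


4 a^3 + 27 b^2 = 4*13^3 + 27*22^2 = 8788 + 13068 = 21856
Delta = -16 * (21856) = -349696
Delta mod 23 = 19

Delta = 19 (mod 23)


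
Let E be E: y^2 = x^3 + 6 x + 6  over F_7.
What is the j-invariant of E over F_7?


Delta = -16(4 a^3 + 27 b^2) mod 7 = 3
-1728 * (4 a)^3 = -1728 * (4*6)^3 mod 7 = 6
j = 6 * 3^(-1) mod 7 = 2

j = 2 (mod 7)


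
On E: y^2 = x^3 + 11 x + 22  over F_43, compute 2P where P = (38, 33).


Doubling: s = (3 x1^2 + a) / (2 y1)
s = (3*38^2 + 11) / (2*33) mod 43 = 0
x3 = s^2 - 2 x1 mod 43 = 0^2 - 2*38 = 10
y3 = s (x1 - x3) - y1 mod 43 = 0 * (38 - 10) - 33 = 10

2P = (10, 10)


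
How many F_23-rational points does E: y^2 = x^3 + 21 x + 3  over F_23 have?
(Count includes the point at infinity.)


For each x in F_23, count y with y^2 = x^3 + 21 x + 3 mod 23:
  x = 0: RHS = 3, y in [7, 16]  -> 2 point(s)
  x = 1: RHS = 2, y in [5, 18]  -> 2 point(s)
  x = 3: RHS = 1, y in [1, 22]  -> 2 point(s)
  x = 4: RHS = 13, y in [6, 17]  -> 2 point(s)
  x = 5: RHS = 3, y in [7, 16]  -> 2 point(s)
  x = 6: RHS = 0, y in [0]  -> 1 point(s)
  x = 8: RHS = 16, y in [4, 19]  -> 2 point(s)
  x = 9: RHS = 1, y in [1, 22]  -> 2 point(s)
  x = 11: RHS = 1, y in [1, 22]  -> 2 point(s)
  x = 13: RHS = 12, y in [9, 14]  -> 2 point(s)
  x = 15: RHS = 13, y in [6, 17]  -> 2 point(s)
  x = 17: RHS = 6, y in [11, 12]  -> 2 point(s)
  x = 18: RHS = 3, y in [7, 16]  -> 2 point(s)
  x = 19: RHS = 16, y in [4, 19]  -> 2 point(s)
  x = 22: RHS = 4, y in [2, 21]  -> 2 point(s)
Affine points: 29. Add the point at infinity: total = 30.

#E(F_23) = 30


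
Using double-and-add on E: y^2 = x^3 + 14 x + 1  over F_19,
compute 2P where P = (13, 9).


k = 2 = 10_2 (binary, LSB first: 01)
Double-and-add from P = (13, 9):
  bit 0 = 0: acc unchanged = O
  bit 1 = 1: acc = O + (0, 1) = (0, 1)

2P = (0, 1)


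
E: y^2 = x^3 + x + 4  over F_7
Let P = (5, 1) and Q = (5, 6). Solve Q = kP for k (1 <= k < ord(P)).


Enumerate multiples of P until we hit Q = (5, 6):
  1P = (5, 1)
  2P = (6, 3)
  3P = (0, 2)
  4P = (4, 3)
  5P = (2, 0)
  6P = (4, 4)
  7P = (0, 5)
  8P = (6, 4)
  9P = (5, 6)
Match found at i = 9.

k = 9


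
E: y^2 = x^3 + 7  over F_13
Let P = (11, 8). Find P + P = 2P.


Doubling: s = (3 x1^2 + a) / (2 y1)
s = (3*11^2 + 0) / (2*8) mod 13 = 4
x3 = s^2 - 2 x1 mod 13 = 4^2 - 2*11 = 7
y3 = s (x1 - x3) - y1 mod 13 = 4 * (11 - 7) - 8 = 8

2P = (7, 8)


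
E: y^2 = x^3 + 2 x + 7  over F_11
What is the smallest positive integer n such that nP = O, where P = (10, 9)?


Compute successive multiples of P until we hit O:
  1P = (10, 9)
  2P = (7, 1)
  3P = (6, 9)
  4P = (6, 2)
  5P = (7, 10)
  6P = (10, 2)
  7P = O

ord(P) = 7


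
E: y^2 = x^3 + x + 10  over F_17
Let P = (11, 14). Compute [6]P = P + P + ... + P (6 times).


k = 6 = 110_2 (binary, LSB first: 011)
Double-and-add from P = (11, 14):
  bit 0 = 0: acc unchanged = O
  bit 1 = 1: acc = O + (11, 3) = (11, 3)
  bit 2 = 1: acc = (11, 3) + (11, 14) = O

6P = O


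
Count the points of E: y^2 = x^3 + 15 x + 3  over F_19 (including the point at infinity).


For each x in F_19, count y with y^2 = x^3 + 15 x + 3 mod 19:
  x = 1: RHS = 0, y in [0]  -> 1 point(s)
  x = 6: RHS = 5, y in [9, 10]  -> 2 point(s)
  x = 11: RHS = 17, y in [6, 13]  -> 2 point(s)
  x = 12: RHS = 11, y in [7, 12]  -> 2 point(s)
  x = 13: RHS = 1, y in [1, 18]  -> 2 point(s)
  x = 16: RHS = 7, y in [8, 11]  -> 2 point(s)
  x = 18: RHS = 6, y in [5, 14]  -> 2 point(s)
Affine points: 13. Add the point at infinity: total = 14.

#E(F_19) = 14


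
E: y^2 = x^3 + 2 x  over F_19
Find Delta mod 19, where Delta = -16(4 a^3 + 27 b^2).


4 a^3 + 27 b^2 = 4*2^3 + 27*0^2 = 32 + 0 = 32
Delta = -16 * (32) = -512
Delta mod 19 = 1

Delta = 1 (mod 19)


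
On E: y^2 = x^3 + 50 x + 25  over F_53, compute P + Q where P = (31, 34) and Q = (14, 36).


P != Q, so use the chord formula.
s = (y2 - y1) / (x2 - x1) = (2) / (36) mod 53 = 3
x3 = s^2 - x1 - x2 mod 53 = 3^2 - 31 - 14 = 17
y3 = s (x1 - x3) - y1 mod 53 = 3 * (31 - 17) - 34 = 8

P + Q = (17, 8)


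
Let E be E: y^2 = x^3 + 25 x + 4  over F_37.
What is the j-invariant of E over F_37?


Delta = -16(4 a^3 + 27 b^2) mod 37 = 6
-1728 * (4 a)^3 = -1728 * (4*25)^3 mod 37 = 11
j = 11 * 6^(-1) mod 37 = 8

j = 8 (mod 37)


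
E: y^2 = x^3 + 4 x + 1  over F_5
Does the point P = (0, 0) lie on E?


Check whether y^2 = x^3 + 4 x + 1 (mod 5) for (x, y) = (0, 0).
LHS: y^2 = 0^2 mod 5 = 0
RHS: x^3 + 4 x + 1 = 0^3 + 4*0 + 1 mod 5 = 1
LHS != RHS

No, not on the curve


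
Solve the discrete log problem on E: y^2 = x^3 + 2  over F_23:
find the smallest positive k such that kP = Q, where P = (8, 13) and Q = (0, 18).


Enumerate multiples of P until we hit Q = (0, 18):
  1P = (8, 13)
  2P = (9, 15)
  3P = (10, 6)
  4P = (0, 5)
  5P = (16, 2)
  6P = (7, 0)
  7P = (16, 21)
  8P = (0, 18)
Match found at i = 8.

k = 8


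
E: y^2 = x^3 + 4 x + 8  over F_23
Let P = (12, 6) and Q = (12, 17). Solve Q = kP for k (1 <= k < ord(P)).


Enumerate multiples of P until we hit Q = (12, 17):
  1P = (12, 6)
  2P = (3, 22)
  3P = (14, 18)
  4P = (10, 6)
  5P = (1, 17)
  6P = (11, 16)
  7P = (8, 0)
  8P = (11, 7)
  9P = (1, 6)
  10P = (10, 17)
  11P = (14, 5)
  12P = (3, 1)
  13P = (12, 17)
Match found at i = 13.

k = 13


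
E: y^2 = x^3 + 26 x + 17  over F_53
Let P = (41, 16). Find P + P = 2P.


Doubling: s = (3 x1^2 + a) / (2 y1)
s = (3*41^2 + 26) / (2*16) mod 53 = 11
x3 = s^2 - 2 x1 mod 53 = 11^2 - 2*41 = 39
y3 = s (x1 - x3) - y1 mod 53 = 11 * (41 - 39) - 16 = 6

2P = (39, 6)


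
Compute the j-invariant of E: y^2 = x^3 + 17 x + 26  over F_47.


Delta = -16(4 a^3 + 27 b^2) mod 47 = 24
-1728 * (4 a)^3 = -1728 * (4*17)^3 mod 47 = 22
j = 22 * 24^(-1) mod 47 = 44

j = 44 (mod 47)


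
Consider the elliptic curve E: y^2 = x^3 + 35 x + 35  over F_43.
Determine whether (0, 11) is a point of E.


Check whether y^2 = x^3 + 35 x + 35 (mod 43) for (x, y) = (0, 11).
LHS: y^2 = 11^2 mod 43 = 35
RHS: x^3 + 35 x + 35 = 0^3 + 35*0 + 35 mod 43 = 35
LHS = RHS

Yes, on the curve


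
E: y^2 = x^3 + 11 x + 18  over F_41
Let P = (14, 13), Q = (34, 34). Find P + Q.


P != Q, so use the chord formula.
s = (y2 - y1) / (x2 - x1) = (21) / (20) mod 41 = 40
x3 = s^2 - x1 - x2 mod 41 = 40^2 - 14 - 34 = 35
y3 = s (x1 - x3) - y1 mod 41 = 40 * (14 - 35) - 13 = 8

P + Q = (35, 8)


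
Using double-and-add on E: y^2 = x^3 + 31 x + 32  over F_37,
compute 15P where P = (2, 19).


k = 15 = 1111_2 (binary, LSB first: 1111)
Double-and-add from P = (2, 19):
  bit 0 = 1: acc = O + (2, 19) = (2, 19)
  bit 1 = 1: acc = (2, 19) + (32, 23) = (29, 7)
  bit 2 = 1: acc = (29, 7) + (3, 2) = (26, 32)
  bit 3 = 1: acc = (26, 32) + (10, 26) = (26, 5)

15P = (26, 5)


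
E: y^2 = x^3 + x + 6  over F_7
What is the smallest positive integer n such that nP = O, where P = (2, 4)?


Compute successive multiples of P until we hit O:
  1P = (2, 4)
  2P = (4, 5)
  3P = (3, 6)
  4P = (6, 2)
  5P = (1, 6)
  6P = (1, 1)
  7P = (6, 5)
  8P = (3, 1)
  ... (continuing to 11P)
  11P = O

ord(P) = 11


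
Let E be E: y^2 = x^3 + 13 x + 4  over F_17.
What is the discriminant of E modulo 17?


4 a^3 + 27 b^2 = 4*13^3 + 27*4^2 = 8788 + 432 = 9220
Delta = -16 * (9220) = -147520
Delta mod 17 = 6

Delta = 6 (mod 17)


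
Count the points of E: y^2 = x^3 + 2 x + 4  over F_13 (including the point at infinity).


For each x in F_13, count y with y^2 = x^3 + 2 x + 4 mod 13:
  x = 0: RHS = 4, y in [2, 11]  -> 2 point(s)
  x = 2: RHS = 3, y in [4, 9]  -> 2 point(s)
  x = 5: RHS = 9, y in [3, 10]  -> 2 point(s)
  x = 7: RHS = 10, y in [6, 7]  -> 2 point(s)
  x = 8: RHS = 12, y in [5, 8]  -> 2 point(s)
  x = 9: RHS = 10, y in [6, 7]  -> 2 point(s)
  x = 10: RHS = 10, y in [6, 7]  -> 2 point(s)
  x = 12: RHS = 1, y in [1, 12]  -> 2 point(s)
Affine points: 16. Add the point at infinity: total = 17.

#E(F_13) = 17


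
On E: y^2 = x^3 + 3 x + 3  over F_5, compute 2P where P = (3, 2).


Doubling: s = (3 x1^2 + a) / (2 y1)
s = (3*3^2 + 3) / (2*2) mod 5 = 0
x3 = s^2 - 2 x1 mod 5 = 0^2 - 2*3 = 4
y3 = s (x1 - x3) - y1 mod 5 = 0 * (3 - 4) - 2 = 3

2P = (4, 3)


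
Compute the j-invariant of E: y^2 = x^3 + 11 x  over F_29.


Delta = -16(4 a^3 + 27 b^2) mod 29 = 18
-1728 * (4 a)^3 = -1728 * (4*11)^3 mod 29 = 16
j = 16 * 18^(-1) mod 29 = 17

j = 17 (mod 29)


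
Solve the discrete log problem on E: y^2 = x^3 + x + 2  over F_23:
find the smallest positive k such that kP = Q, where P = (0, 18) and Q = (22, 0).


Enumerate multiples of P until we hit Q = (22, 0):
  1P = (0, 18)
  2P = (3, 3)
  3P = (22, 0)
Match found at i = 3.

k = 3


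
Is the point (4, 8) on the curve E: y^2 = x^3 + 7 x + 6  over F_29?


Check whether y^2 = x^3 + 7 x + 6 (mod 29) for (x, y) = (4, 8).
LHS: y^2 = 8^2 mod 29 = 6
RHS: x^3 + 7 x + 6 = 4^3 + 7*4 + 6 mod 29 = 11
LHS != RHS

No, not on the curve


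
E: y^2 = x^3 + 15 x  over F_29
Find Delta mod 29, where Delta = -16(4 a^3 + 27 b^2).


4 a^3 + 27 b^2 = 4*15^3 + 27*0^2 = 13500 + 0 = 13500
Delta = -16 * (13500) = -216000
Delta mod 29 = 21

Delta = 21 (mod 29)


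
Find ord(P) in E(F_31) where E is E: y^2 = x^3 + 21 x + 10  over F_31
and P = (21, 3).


Compute successive multiples of P until we hit O:
  1P = (21, 3)
  2P = (7, 2)
  3P = (0, 14)
  4P = (14, 14)
  5P = (1, 1)
  6P = (18, 19)
  7P = (17, 17)
  8P = (13, 0)
  ... (continuing to 16P)
  16P = O

ord(P) = 16


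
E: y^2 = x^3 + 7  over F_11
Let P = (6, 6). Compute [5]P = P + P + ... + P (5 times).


k = 5 = 101_2 (binary, LSB first: 101)
Double-and-add from P = (6, 6):
  bit 0 = 1: acc = O + (6, 6) = (6, 6)
  bit 1 = 0: acc unchanged = (6, 6)
  bit 2 = 1: acc = (6, 6) + (3, 1) = (6, 5)

5P = (6, 5)


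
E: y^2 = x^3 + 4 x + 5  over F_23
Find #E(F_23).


For each x in F_23, count y with y^2 = x^3 + 4 x + 5 mod 23:
  x = 4: RHS = 16, y in [4, 19]  -> 2 point(s)
  x = 5: RHS = 12, y in [9, 14]  -> 2 point(s)
  x = 7: RHS = 8, y in [10, 13]  -> 2 point(s)
  x = 11: RHS = 0, y in [0]  -> 1 point(s)
  x = 13: RHS = 0, y in [0]  -> 1 point(s)
  x = 15: RHS = 13, y in [6, 17]  -> 2 point(s)
  x = 16: RHS = 2, y in [5, 18]  -> 2 point(s)
  x = 17: RHS = 18, y in [8, 15]  -> 2 point(s)
  x = 20: RHS = 12, y in [9, 14]  -> 2 point(s)
  x = 21: RHS = 12, y in [9, 14]  -> 2 point(s)
  x = 22: RHS = 0, y in [0]  -> 1 point(s)
Affine points: 19. Add the point at infinity: total = 20.

#E(F_23) = 20


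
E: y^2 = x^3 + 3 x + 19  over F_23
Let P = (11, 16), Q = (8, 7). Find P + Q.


P != Q, so use the chord formula.
s = (y2 - y1) / (x2 - x1) = (14) / (20) mod 23 = 3
x3 = s^2 - x1 - x2 mod 23 = 3^2 - 11 - 8 = 13
y3 = s (x1 - x3) - y1 mod 23 = 3 * (11 - 13) - 16 = 1

P + Q = (13, 1)


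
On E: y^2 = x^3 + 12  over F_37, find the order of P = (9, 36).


Compute successive multiples of P until we hit O:
  1P = (9, 36)
  2P = (9, 1)
  3P = O

ord(P) = 3


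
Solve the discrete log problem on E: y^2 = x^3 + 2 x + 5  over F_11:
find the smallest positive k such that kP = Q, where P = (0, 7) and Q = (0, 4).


Enumerate multiples of P until we hit Q = (0, 4):
  1P = (0, 7)
  2P = (9, 9)
  3P = (3, 7)
  4P = (8, 4)
  5P = (4, 0)
  6P = (8, 7)
  7P = (3, 4)
  8P = (9, 2)
  9P = (0, 4)
Match found at i = 9.

k = 9


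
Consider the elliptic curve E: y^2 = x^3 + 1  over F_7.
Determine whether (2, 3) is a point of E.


Check whether y^2 = x^3 + 0 x + 1 (mod 7) for (x, y) = (2, 3).
LHS: y^2 = 3^2 mod 7 = 2
RHS: x^3 + 0 x + 1 = 2^3 + 0*2 + 1 mod 7 = 2
LHS = RHS

Yes, on the curve


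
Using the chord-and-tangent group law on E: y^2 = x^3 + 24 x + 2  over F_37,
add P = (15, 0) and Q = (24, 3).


P != Q, so use the chord formula.
s = (y2 - y1) / (x2 - x1) = (3) / (9) mod 37 = 25
x3 = s^2 - x1 - x2 mod 37 = 25^2 - 15 - 24 = 31
y3 = s (x1 - x3) - y1 mod 37 = 25 * (15 - 31) - 0 = 7

P + Q = (31, 7)


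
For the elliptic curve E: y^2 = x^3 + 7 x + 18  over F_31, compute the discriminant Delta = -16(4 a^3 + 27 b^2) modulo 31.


4 a^3 + 27 b^2 = 4*7^3 + 27*18^2 = 1372 + 8748 = 10120
Delta = -16 * (10120) = -161920
Delta mod 31 = 24

Delta = 24 (mod 31)


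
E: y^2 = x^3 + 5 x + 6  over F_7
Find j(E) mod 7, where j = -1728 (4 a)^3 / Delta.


Delta = -16(4 a^3 + 27 b^2) mod 7 = 3
-1728 * (4 a)^3 = -1728 * (4*5)^3 mod 7 = 6
j = 6 * 3^(-1) mod 7 = 2

j = 2 (mod 7)


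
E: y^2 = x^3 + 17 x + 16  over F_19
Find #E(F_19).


For each x in F_19, count y with y^2 = x^3 + 17 x + 16 mod 19:
  x = 0: RHS = 16, y in [4, 15]  -> 2 point(s)
  x = 2: RHS = 1, y in [1, 18]  -> 2 point(s)
  x = 5: RHS = 17, y in [6, 13]  -> 2 point(s)
  x = 6: RHS = 11, y in [7, 12]  -> 2 point(s)
  x = 9: RHS = 5, y in [9, 10]  -> 2 point(s)
  x = 15: RHS = 17, y in [6, 13]  -> 2 point(s)
  x = 18: RHS = 17, y in [6, 13]  -> 2 point(s)
Affine points: 14. Add the point at infinity: total = 15.

#E(F_19) = 15


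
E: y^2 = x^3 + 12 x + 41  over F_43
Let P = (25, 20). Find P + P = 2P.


Doubling: s = (3 x1^2 + a) / (2 y1)
s = (3*25^2 + 12) / (2*20) mod 43 = 16
x3 = s^2 - 2 x1 mod 43 = 16^2 - 2*25 = 34
y3 = s (x1 - x3) - y1 mod 43 = 16 * (25 - 34) - 20 = 8

2P = (34, 8)


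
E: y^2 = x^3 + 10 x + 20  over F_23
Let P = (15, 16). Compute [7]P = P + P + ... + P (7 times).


k = 7 = 111_2 (binary, LSB first: 111)
Double-and-add from P = (15, 16):
  bit 0 = 1: acc = O + (15, 16) = (15, 16)
  bit 1 = 1: acc = (15, 16) + (20, 20) = (19, 13)
  bit 2 = 1: acc = (19, 13) + (14, 12) = (2, 18)

7P = (2, 18)


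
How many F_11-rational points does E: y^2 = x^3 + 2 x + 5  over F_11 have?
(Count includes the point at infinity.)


For each x in F_11, count y with y^2 = x^3 + 2 x + 5 mod 11:
  x = 0: RHS = 5, y in [4, 7]  -> 2 point(s)
  x = 3: RHS = 5, y in [4, 7]  -> 2 point(s)
  x = 4: RHS = 0, y in [0]  -> 1 point(s)
  x = 8: RHS = 5, y in [4, 7]  -> 2 point(s)
  x = 9: RHS = 4, y in [2, 9]  -> 2 point(s)
Affine points: 9. Add the point at infinity: total = 10.

#E(F_11) = 10


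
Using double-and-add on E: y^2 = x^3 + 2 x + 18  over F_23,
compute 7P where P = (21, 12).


k = 7 = 111_2 (binary, LSB first: 111)
Double-and-add from P = (21, 12):
  bit 0 = 1: acc = O + (21, 12) = (21, 12)
  bit 1 = 1: acc = (21, 12) + (16, 12) = (9, 11)
  bit 2 = 1: acc = (9, 11) + (20, 13) = (10, 16)

7P = (10, 16)


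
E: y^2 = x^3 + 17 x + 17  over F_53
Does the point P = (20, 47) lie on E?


Check whether y^2 = x^3 + 17 x + 17 (mod 53) for (x, y) = (20, 47).
LHS: y^2 = 47^2 mod 53 = 36
RHS: x^3 + 17 x + 17 = 20^3 + 17*20 + 17 mod 53 = 36
LHS = RHS

Yes, on the curve


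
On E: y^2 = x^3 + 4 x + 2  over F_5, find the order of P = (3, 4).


Compute successive multiples of P until we hit O:
  1P = (3, 4)
  2P = (3, 1)
  3P = O

ord(P) = 3


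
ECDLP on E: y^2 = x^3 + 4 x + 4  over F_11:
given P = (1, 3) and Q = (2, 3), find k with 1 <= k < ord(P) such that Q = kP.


Enumerate multiples of P until we hit Q = (2, 3):
  1P = (1, 3)
  2P = (7, 1)
  3P = (8, 3)
  4P = (2, 8)
  5P = (0, 2)
  6P = (0, 9)
  7P = (2, 3)
Match found at i = 7.

k = 7


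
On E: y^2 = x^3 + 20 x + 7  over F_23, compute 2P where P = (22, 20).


Doubling: s = (3 x1^2 + a) / (2 y1)
s = (3*22^2 + 20) / (2*20) mod 23 = 0
x3 = s^2 - 2 x1 mod 23 = 0^2 - 2*22 = 2
y3 = s (x1 - x3) - y1 mod 23 = 0 * (22 - 2) - 20 = 3

2P = (2, 3)


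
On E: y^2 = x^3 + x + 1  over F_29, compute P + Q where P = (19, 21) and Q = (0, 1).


P != Q, so use the chord formula.
s = (y2 - y1) / (x2 - x1) = (9) / (10) mod 29 = 27
x3 = s^2 - x1 - x2 mod 29 = 27^2 - 19 - 0 = 14
y3 = s (x1 - x3) - y1 mod 29 = 27 * (19 - 14) - 21 = 27

P + Q = (14, 27)


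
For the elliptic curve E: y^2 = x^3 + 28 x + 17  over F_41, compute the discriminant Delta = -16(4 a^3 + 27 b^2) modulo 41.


4 a^3 + 27 b^2 = 4*28^3 + 27*17^2 = 87808 + 7803 = 95611
Delta = -16 * (95611) = -1529776
Delta mod 41 = 16

Delta = 16 (mod 41)


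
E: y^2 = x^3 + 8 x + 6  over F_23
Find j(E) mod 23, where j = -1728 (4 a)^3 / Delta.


Delta = -16(4 a^3 + 27 b^2) mod 23 = 3
-1728 * (4 a)^3 = -1728 * (4*8)^3 mod 23 = 21
j = 21 * 3^(-1) mod 23 = 7

j = 7 (mod 23)


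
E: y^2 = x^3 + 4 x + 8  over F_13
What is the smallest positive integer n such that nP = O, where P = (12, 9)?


Compute successive multiples of P until we hit O:
  1P = (12, 9)
  2P = (5, 6)
  3P = (6, 1)
  4P = (4, 6)
  5P = (1, 0)
  6P = (4, 7)
  7P = (6, 12)
  8P = (5, 7)
  ... (continuing to 10P)
  10P = O

ord(P) = 10


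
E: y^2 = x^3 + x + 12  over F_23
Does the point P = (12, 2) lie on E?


Check whether y^2 = x^3 + 1 x + 12 (mod 23) for (x, y) = (12, 2).
LHS: y^2 = 2^2 mod 23 = 4
RHS: x^3 + 1 x + 12 = 12^3 + 1*12 + 12 mod 23 = 4
LHS = RHS

Yes, on the curve


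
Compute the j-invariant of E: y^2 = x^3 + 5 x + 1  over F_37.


Delta = -16(4 a^3 + 27 b^2) mod 37 = 4
-1728 * (4 a)^3 = -1728 * (4*5)^3 mod 37 = 14
j = 14 * 4^(-1) mod 37 = 22

j = 22 (mod 37)


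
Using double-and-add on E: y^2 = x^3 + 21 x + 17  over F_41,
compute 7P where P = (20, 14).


k = 7 = 111_2 (binary, LSB first: 111)
Double-and-add from P = (20, 14):
  bit 0 = 1: acc = O + (20, 14) = (20, 14)
  bit 1 = 1: acc = (20, 14) + (9, 22) = (21, 24)
  bit 2 = 1: acc = (21, 24) + (18, 6) = (38, 38)

7P = (38, 38)


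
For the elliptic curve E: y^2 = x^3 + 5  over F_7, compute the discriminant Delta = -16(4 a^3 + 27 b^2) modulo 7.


4 a^3 + 27 b^2 = 4*0^3 + 27*5^2 = 0 + 675 = 675
Delta = -16 * (675) = -10800
Delta mod 7 = 1

Delta = 1 (mod 7)


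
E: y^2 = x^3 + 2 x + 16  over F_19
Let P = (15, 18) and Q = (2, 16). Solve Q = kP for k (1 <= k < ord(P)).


Enumerate multiples of P until we hit Q = (2, 16):
  1P = (15, 18)
  2P = (6, 4)
  3P = (3, 7)
  4P = (12, 18)
  5P = (11, 1)
  6P = (17, 2)
  7P = (13, 4)
  8P = (2, 16)
Match found at i = 8.

k = 8


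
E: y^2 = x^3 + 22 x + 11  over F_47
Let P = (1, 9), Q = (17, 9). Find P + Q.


P != Q, so use the chord formula.
s = (y2 - y1) / (x2 - x1) = (0) / (16) mod 47 = 0
x3 = s^2 - x1 - x2 mod 47 = 0^2 - 1 - 17 = 29
y3 = s (x1 - x3) - y1 mod 47 = 0 * (1 - 29) - 9 = 38

P + Q = (29, 38)


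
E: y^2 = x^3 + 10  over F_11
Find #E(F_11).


For each x in F_11, count y with y^2 = x^3 + 0 x + 10 mod 11:
  x = 1: RHS = 0, y in [0]  -> 1 point(s)
  x = 3: RHS = 4, y in [2, 9]  -> 2 point(s)
  x = 5: RHS = 3, y in [5, 6]  -> 2 point(s)
  x = 7: RHS = 1, y in [1, 10]  -> 2 point(s)
  x = 8: RHS = 5, y in [4, 7]  -> 2 point(s)
  x = 10: RHS = 9, y in [3, 8]  -> 2 point(s)
Affine points: 11. Add the point at infinity: total = 12.

#E(F_11) = 12


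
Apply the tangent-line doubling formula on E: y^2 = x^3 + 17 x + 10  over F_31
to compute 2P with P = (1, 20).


Doubling: s = (3 x1^2 + a) / (2 y1)
s = (3*1^2 + 17) / (2*20) mod 31 = 16
x3 = s^2 - 2 x1 mod 31 = 16^2 - 2*1 = 6
y3 = s (x1 - x3) - y1 mod 31 = 16 * (1 - 6) - 20 = 24

2P = (6, 24)


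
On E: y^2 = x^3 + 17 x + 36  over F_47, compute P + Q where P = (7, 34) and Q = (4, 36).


P != Q, so use the chord formula.
s = (y2 - y1) / (x2 - x1) = (2) / (44) mod 47 = 15
x3 = s^2 - x1 - x2 mod 47 = 15^2 - 7 - 4 = 26
y3 = s (x1 - x3) - y1 mod 47 = 15 * (7 - 26) - 34 = 10

P + Q = (26, 10)


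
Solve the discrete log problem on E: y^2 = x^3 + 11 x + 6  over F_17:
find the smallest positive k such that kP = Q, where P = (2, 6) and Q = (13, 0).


Enumerate multiples of P until we hit Q = (13, 0):
  1P = (2, 6)
  2P = (9, 16)
  3P = (7, 16)
  4P = (12, 8)
  5P = (1, 1)
  6P = (5, 13)
  7P = (6, 13)
  8P = (11, 8)
  9P = (3, 7)
  10P = (13, 0)
Match found at i = 10.

k = 10
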